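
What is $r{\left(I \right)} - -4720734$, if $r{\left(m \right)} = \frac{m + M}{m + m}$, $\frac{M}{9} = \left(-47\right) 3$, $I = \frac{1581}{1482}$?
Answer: $\frac{4975027277}{1054} \approx 4.7201 \cdot 10^{6}$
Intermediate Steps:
$I = \frac{527}{494}$ ($I = 1581 \cdot \frac{1}{1482} = \frac{527}{494} \approx 1.0668$)
$M = -1269$ ($M = 9 \left(\left(-47\right) 3\right) = 9 \left(-141\right) = -1269$)
$r{\left(m \right)} = \frac{-1269 + m}{2 m}$ ($r{\left(m \right)} = \frac{m - 1269}{m + m} = \frac{-1269 + m}{2 m}$)
$r{\left(I \right)} - -4720734 = \frac{-1269 + \frac{527}{494}}{2 \cdot \frac{527}{494}} - -4720734 = \frac{1}{2} \cdot \frac{494}{527} \left(- \frac{626359}{494}\right) + 4720734 = - \frac{626359}{1054} + 4720734 = \frac{4975027277}{1054}$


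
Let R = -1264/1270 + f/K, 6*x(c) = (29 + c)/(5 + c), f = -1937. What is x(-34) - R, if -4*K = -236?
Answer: 220694567/6518910 ≈ 33.854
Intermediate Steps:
K = 59 (K = -1/4*(-236) = 59)
x(c) = (29 + c)/(6*(5 + c)) (x(c) = ((29 + c)/(5 + c))/6 = (29 + c)/(6*(5 + c)))
R = -1267283/37465 (R = -1264/1270 - 1937/59 = -1264*1/1270 - 1937*1/59 = -632/635 - 1937/59 = -1267283/37465 ≈ -33.826)
x(-34) - R = (29 - 34)/(6*(5 - 34)) - 1*(-1267283/37465) = (1/6)*(-5)/(-29) + 1267283/37465 = (1/6)*(-1/29)*(-5) + 1267283/37465 = 5/174 + 1267283/37465 = 220694567/6518910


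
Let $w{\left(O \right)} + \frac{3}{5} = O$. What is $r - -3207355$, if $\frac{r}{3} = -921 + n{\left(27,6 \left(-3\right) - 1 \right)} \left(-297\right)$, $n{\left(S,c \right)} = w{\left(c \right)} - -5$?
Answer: $\frac{16088003}{5} \approx 3.2176 \cdot 10^{6}$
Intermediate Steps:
$w{\left(O \right)} = - \frac{3}{5} + O$
$n{\left(S,c \right)} = \frac{22}{5} + c$ ($n{\left(S,c \right)} = \left(- \frac{3}{5} + c\right) - -5 = \left(- \frac{3}{5} + c\right) + 5 = \frac{22}{5} + c$)
$r = \frac{51228}{5}$ ($r = 3 \left(-921 + \left(\frac{22}{5} + \left(6 \left(-3\right) - 1\right)\right) \left(-297\right)\right) = 3 \left(-921 + \left(\frac{22}{5} - 19\right) \left(-297\right)\right) = 3 \left(-921 - - \frac{21681}{5}\right) = 3 \left(-921 + \frac{21681}{5}\right) = 3 \cdot \frac{17076}{5} = \frac{51228}{5} \approx 10246.0$)
$r - -3207355 = \frac{51228}{5} - -3207355 = \frac{51228}{5} + 3207355 = \frac{16088003}{5}$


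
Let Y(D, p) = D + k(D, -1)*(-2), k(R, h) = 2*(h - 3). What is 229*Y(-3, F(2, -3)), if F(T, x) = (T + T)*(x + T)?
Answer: 2977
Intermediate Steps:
k(R, h) = -6 + 2*h (k(R, h) = 2*(-3 + h) = -6 + 2*h)
F(T, x) = 2*T*(T + x) (F(T, x) = (2*T)*(T + x) = 2*T*(T + x))
Y(D, p) = 16 + D (Y(D, p) = D + (-6 + 2*(-1))*(-2) = D + (-6 - 2)*(-2) = D - 8*(-2) = D + 16 = 16 + D)
229*Y(-3, F(2, -3)) = 229*(16 - 3) = 229*13 = 2977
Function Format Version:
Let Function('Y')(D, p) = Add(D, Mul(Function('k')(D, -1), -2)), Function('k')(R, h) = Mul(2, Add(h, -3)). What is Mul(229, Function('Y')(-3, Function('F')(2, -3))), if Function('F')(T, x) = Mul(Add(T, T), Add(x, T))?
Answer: 2977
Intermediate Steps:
Function('k')(R, h) = Add(-6, Mul(2, h)) (Function('k')(R, h) = Mul(2, Add(-3, h)) = Add(-6, Mul(2, h)))
Function('F')(T, x) = Mul(2, T, Add(T, x)) (Function('F')(T, x) = Mul(Mul(2, T), Add(T, x)) = Mul(2, T, Add(T, x)))
Function('Y')(D, p) = Add(16, D) (Function('Y')(D, p) = Add(D, Mul(Add(-6, Mul(2, -1)), -2)) = Add(D, Mul(Add(-6, -2), -2)) = Add(D, Mul(-8, -2)) = Add(D, 16) = Add(16, D))
Mul(229, Function('Y')(-3, Function('F')(2, -3))) = Mul(229, Add(16, -3)) = Mul(229, 13) = 2977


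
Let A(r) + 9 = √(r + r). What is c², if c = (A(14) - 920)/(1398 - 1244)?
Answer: 863069/23716 - 929*√7/5929 ≈ 35.977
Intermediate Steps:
A(r) = -9 + √2*√r (A(r) = -9 + √(r + r) = -9 + √(2*r) = -9 + √2*√r)
c = -929/154 + √7/77 (c = ((-9 + √2*√14) - 920)/(1398 - 1244) = ((-9 + 2*√7) - 920)/154 = (-929 + 2*√7)*(1/154) = -929/154 + √7/77 ≈ -5.9981)
c² = (-929/154 + √7/77)²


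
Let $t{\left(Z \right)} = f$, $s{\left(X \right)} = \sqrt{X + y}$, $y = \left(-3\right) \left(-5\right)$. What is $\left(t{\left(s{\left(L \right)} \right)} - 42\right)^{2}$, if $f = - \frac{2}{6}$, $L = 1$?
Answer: $\frac{16129}{9} \approx 1792.1$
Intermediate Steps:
$y = 15$
$s{\left(X \right)} = \sqrt{15 + X}$ ($s{\left(X \right)} = \sqrt{X + 15} = \sqrt{15 + X}$)
$f = - \frac{1}{3}$ ($f = \left(-2\right) \frac{1}{6} = - \frac{1}{3} \approx -0.33333$)
$t{\left(Z \right)} = - \frac{1}{3}$
$\left(t{\left(s{\left(L \right)} \right)} - 42\right)^{2} = \left(- \frac{1}{3} - 42\right)^{2} = \left(- \frac{127}{3}\right)^{2} = \frac{16129}{9}$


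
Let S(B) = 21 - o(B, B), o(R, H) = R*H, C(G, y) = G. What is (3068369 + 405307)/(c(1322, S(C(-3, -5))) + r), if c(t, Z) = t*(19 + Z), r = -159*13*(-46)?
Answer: 868419/34016 ≈ 25.530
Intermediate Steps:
o(R, H) = H*R
r = 95082 (r = -2067*(-46) = 95082)
S(B) = 21 - B² (S(B) = 21 - B*B = 21 - B²)
(3068369 + 405307)/(c(1322, S(C(-3, -5))) + r) = (3068369 + 405307)/(1322*(19 + (21 - 1*(-3)²)) + 95082) = 3473676/(1322*(19 + (21 - 1*9)) + 95082) = 3473676/(1322*(19 + (21 - 9)) + 95082) = 3473676/(1322*(19 + 12) + 95082) = 3473676/(1322*31 + 95082) = 3473676/(40982 + 95082) = 3473676/136064 = 3473676*(1/136064) = 868419/34016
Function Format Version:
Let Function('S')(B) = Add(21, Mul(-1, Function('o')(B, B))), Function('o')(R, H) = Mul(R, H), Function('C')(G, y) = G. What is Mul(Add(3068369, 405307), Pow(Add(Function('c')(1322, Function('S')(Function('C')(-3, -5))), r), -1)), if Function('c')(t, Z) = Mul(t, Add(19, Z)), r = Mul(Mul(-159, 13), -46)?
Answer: Rational(868419, 34016) ≈ 25.530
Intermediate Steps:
Function('o')(R, H) = Mul(H, R)
r = 95082 (r = Mul(-2067, -46) = 95082)
Function('S')(B) = Add(21, Mul(-1, Pow(B, 2))) (Function('S')(B) = Add(21, Mul(-1, Mul(B, B))) = Add(21, Mul(-1, Pow(B, 2))))
Mul(Add(3068369, 405307), Pow(Add(Function('c')(1322, Function('S')(Function('C')(-3, -5))), r), -1)) = Mul(Add(3068369, 405307), Pow(Add(Mul(1322, Add(19, Add(21, Mul(-1, Pow(-3, 2))))), 95082), -1)) = Mul(3473676, Pow(Add(Mul(1322, Add(19, Add(21, Mul(-1, 9)))), 95082), -1)) = Mul(3473676, Pow(Add(Mul(1322, Add(19, Add(21, -9))), 95082), -1)) = Mul(3473676, Pow(Add(Mul(1322, Add(19, 12)), 95082), -1)) = Mul(3473676, Pow(Add(Mul(1322, 31), 95082), -1)) = Mul(3473676, Pow(Add(40982, 95082), -1)) = Mul(3473676, Pow(136064, -1)) = Mul(3473676, Rational(1, 136064)) = Rational(868419, 34016)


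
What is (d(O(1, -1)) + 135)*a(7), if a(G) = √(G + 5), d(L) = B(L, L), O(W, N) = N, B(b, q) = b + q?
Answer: 266*√3 ≈ 460.73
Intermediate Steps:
d(L) = 2*L (d(L) = L + L = 2*L)
a(G) = √(5 + G)
(d(O(1, -1)) + 135)*a(7) = (2*(-1) + 135)*√(5 + 7) = (-2 + 135)*√12 = 133*(2*√3) = 266*√3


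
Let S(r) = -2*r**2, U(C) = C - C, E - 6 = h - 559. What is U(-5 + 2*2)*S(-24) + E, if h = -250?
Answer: -803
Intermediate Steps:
E = -803 (E = 6 + (-250 - 559) = 6 - 809 = -803)
U(C) = 0
U(-5 + 2*2)*S(-24) + E = 0*(-2*(-24)**2) - 803 = 0*(-2*576) - 803 = 0*(-1152) - 803 = 0 - 803 = -803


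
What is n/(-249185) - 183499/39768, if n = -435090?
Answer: -5684507839/1981917816 ≈ -2.8682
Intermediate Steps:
n/(-249185) - 183499/39768 = -435090/(-249185) - 183499/39768 = -435090*(-1/249185) - 183499*1/39768 = 87018/49837 - 183499/39768 = -5684507839/1981917816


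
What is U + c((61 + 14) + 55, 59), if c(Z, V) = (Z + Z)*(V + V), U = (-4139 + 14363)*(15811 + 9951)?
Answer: 263421368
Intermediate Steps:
U = 263390688 (U = 10224*25762 = 263390688)
c(Z, V) = 4*V*Z (c(Z, V) = (2*Z)*(2*V) = 4*V*Z)
U + c((61 + 14) + 55, 59) = 263390688 + 4*59*((61 + 14) + 55) = 263390688 + 4*59*(75 + 55) = 263390688 + 4*59*130 = 263390688 + 30680 = 263421368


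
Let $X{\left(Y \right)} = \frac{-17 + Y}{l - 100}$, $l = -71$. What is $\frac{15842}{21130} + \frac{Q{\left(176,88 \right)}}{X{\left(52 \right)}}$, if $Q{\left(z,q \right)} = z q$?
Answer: $- \frac{5596115177}{73955} \approx -75669.0$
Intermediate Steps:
$X{\left(Y \right)} = \frac{17}{171} - \frac{Y}{171}$ ($X{\left(Y \right)} = \frac{-17 + Y}{-71 - 100} = \frac{-17 + Y}{-171} = \left(-17 + Y\right) \left(- \frac{1}{171}\right) = \frac{17}{171} - \frac{Y}{171}$)
$Q{\left(z,q \right)} = q z$
$\frac{15842}{21130} + \frac{Q{\left(176,88 \right)}}{X{\left(52 \right)}} = \frac{15842}{21130} + \frac{88 \cdot 176}{\frac{17}{171} - \frac{52}{171}} = 15842 \cdot \frac{1}{21130} + \frac{15488}{\frac{17}{171} - \frac{52}{171}} = \frac{7921}{10565} + \frac{15488}{- \frac{35}{171}} = \frac{7921}{10565} + 15488 \left(- \frac{171}{35}\right) = \frac{7921}{10565} - \frac{2648448}{35} = - \frac{5596115177}{73955}$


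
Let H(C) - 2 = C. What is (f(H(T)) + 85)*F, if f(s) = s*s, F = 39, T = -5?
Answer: 3666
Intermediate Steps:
H(C) = 2 + C
f(s) = s²
(f(H(T)) + 85)*F = ((2 - 5)² + 85)*39 = ((-3)² + 85)*39 = (9 + 85)*39 = 94*39 = 3666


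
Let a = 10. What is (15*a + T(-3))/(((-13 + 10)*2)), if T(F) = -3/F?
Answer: -151/6 ≈ -25.167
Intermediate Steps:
(15*a + T(-3))/(((-13 + 10)*2)) = (15*10 - 3/(-3))/(((-13 + 10)*2)) = (150 - 3*(-1/3))/((-3*2)) = (150 + 1)/(-6) = 151*(-1/6) = -151/6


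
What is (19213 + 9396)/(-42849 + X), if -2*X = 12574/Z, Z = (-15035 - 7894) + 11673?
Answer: -322022904/482302057 ≈ -0.66768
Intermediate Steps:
Z = -11256 (Z = -22929 + 11673 = -11256)
X = 6287/11256 (X = -6287/(-11256) = -6287*(-1)/11256 = -½*(-6287/5628) = 6287/11256 ≈ 0.55855)
(19213 + 9396)/(-42849 + X) = (19213 + 9396)/(-42849 + 6287/11256) = 28609/(-482302057/11256) = 28609*(-11256/482302057) = -322022904/482302057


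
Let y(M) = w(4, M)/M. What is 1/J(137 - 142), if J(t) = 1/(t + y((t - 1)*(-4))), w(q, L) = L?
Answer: -4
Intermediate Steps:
y(M) = 1 (y(M) = M/M = 1)
J(t) = 1/(1 + t) (J(t) = 1/(t + 1) = 1/(1 + t))
1/J(137 - 142) = 1/(1/(1 + (137 - 142))) = 1/(1/(1 - 5)) = 1/(1/(-4)) = 1/(-¼) = -4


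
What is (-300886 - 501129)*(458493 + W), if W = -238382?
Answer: -176532323665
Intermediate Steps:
(-300886 - 501129)*(458493 + W) = (-300886 - 501129)*(458493 - 238382) = -802015*220111 = -176532323665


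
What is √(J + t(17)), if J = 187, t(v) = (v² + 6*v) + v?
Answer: √595 ≈ 24.393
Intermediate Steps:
t(v) = v² + 7*v
√(J + t(17)) = √(187 + 17*(7 + 17)) = √(187 + 17*24) = √(187 + 408) = √595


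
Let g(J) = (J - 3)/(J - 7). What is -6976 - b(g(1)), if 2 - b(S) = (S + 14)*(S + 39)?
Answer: -57728/9 ≈ -6414.2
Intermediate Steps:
g(J) = (-3 + J)/(-7 + J)
b(S) = 2 - (14 + S)*(39 + S) (b(S) = 2 - (S + 14)*(S + 39) = 2 - (14 + S)*(39 + S))
-6976 - b(g(1)) = -6976 - (-544 - ((-3 + 1)/(-7 + 1))² - 53*(-3 + 1)/(-7 + 1)) = -6976 - (-544 - (-2/(-6))² - 53*(-2)/(-6)) = -6976 - (-544 - (-⅙*(-2))² - (-53)*(-2)/6) = -6976 - (-544 - (⅓)² - 53*⅓) = -6976 - (-544 - 1*⅑ - 53/3) = -6976 - (-544 - ⅑ - 53/3) = -6976 - 1*(-5056/9) = -6976 + 5056/9 = -57728/9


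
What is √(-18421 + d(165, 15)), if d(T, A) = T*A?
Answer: I*√15946 ≈ 126.28*I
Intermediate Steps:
d(T, A) = A*T
√(-18421 + d(165, 15)) = √(-18421 + 15*165) = √(-18421 + 2475) = √(-15946) = I*√15946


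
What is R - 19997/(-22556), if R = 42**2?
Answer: 39808781/22556 ≈ 1764.9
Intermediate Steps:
R = 1764
R - 19997/(-22556) = 1764 - 19997/(-22556) = 1764 - 19997*(-1/22556) = 1764 + 19997/22556 = 39808781/22556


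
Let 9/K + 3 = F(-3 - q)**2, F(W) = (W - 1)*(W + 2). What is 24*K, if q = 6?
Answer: 216/4897 ≈ 0.044109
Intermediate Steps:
F(W) = (-1 + W)*(2 + W)
K = 9/4897 (K = 9/(-3 + (-2 + (-3 - 1*6) + (-3 - 1*6)**2)**2) = 9/(-3 + (-2 + (-3 - 6) + (-3 - 6)**2)**2) = 9/(-3 + (-2 - 9 + (-9)**2)**2) = 9/(-3 + (-2 - 9 + 81)**2) = 9/(-3 + 70**2) = 9/(-3 + 4900) = 9/4897 ≈ 0.0018379)
24*K = 24*(9/4897) = 216/4897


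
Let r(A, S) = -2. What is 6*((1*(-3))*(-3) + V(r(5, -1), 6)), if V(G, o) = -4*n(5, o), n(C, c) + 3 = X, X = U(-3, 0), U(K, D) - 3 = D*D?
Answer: 54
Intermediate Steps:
U(K, D) = 3 + D² (U(K, D) = 3 + D*D = 3 + D²)
X = 3 (X = 3 + 0² = 3 + 0 = 3)
n(C, c) = 0 (n(C, c) = -3 + 3 = 0)
V(G, o) = 0 (V(G, o) = -4*0 = 0)
6*((1*(-3))*(-3) + V(r(5, -1), 6)) = 6*((1*(-3))*(-3) + 0) = 6*(-3*(-3) + 0) = 6*(9 + 0) = 6*9 = 54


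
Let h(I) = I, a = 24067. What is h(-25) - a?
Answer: -24092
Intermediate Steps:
h(-25) - a = -25 - 1*24067 = -25 - 24067 = -24092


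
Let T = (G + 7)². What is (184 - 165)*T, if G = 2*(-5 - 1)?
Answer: 475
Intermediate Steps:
G = -12 (G = 2*(-6) = -12)
T = 25 (T = (-12 + 7)² = (-5)² = 25)
(184 - 165)*T = (184 - 165)*25 = 19*25 = 475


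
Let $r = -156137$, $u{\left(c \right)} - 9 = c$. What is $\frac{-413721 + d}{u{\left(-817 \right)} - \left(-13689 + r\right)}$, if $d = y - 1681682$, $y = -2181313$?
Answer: $- \frac{2138358}{84509} \approx -25.303$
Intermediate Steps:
$u{\left(c \right)} = 9 + c$
$d = -3862995$ ($d = -2181313 - 1681682 = -3862995$)
$\frac{-413721 + d}{u{\left(-817 \right)} - \left(-13689 + r\right)} = \frac{-413721 - 3862995}{\left(9 - 817\right) + \left(117^{2} - -156137\right)} = - \frac{4276716}{-808 + \left(13689 + 156137\right)} = - \frac{4276716}{-808 + 169826} = - \frac{4276716}{169018} = \left(-4276716\right) \frac{1}{169018} = - \frac{2138358}{84509}$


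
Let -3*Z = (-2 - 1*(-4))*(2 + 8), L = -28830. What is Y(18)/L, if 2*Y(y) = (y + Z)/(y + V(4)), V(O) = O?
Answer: -17/1902780 ≈ -8.9343e-6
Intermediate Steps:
Z = -20/3 (Z = -(-2 - 1*(-4))*(2 + 8)/3 = -(-2 + 4)*10/3 = -2*10/3 = -⅓*20 = -20/3 ≈ -6.6667)
Y(y) = (-20/3 + y)/(2*(4 + y)) (Y(y) = ((y - 20/3)/(y + 4))/2 = ((-20/3 + y)/(4 + y))/2 = (-20/3 + y)/(2*(4 + y)))
Y(18)/L = ((-20 + 3*18)/(6*(4 + 18)))/(-28830) = ((⅙)*(-20 + 54)/22)*(-1/28830) = ((⅙)*(1/22)*34)*(-1/28830) = (17/66)*(-1/28830) = -17/1902780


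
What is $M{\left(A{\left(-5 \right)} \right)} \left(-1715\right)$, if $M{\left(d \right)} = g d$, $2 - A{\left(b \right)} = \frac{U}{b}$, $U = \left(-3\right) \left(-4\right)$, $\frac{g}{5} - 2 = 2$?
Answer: $-150920$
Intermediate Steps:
$g = 20$ ($g = 10 + 5 \cdot 2 = 10 + 10 = 20$)
$U = 12$
$A{\left(b \right)} = 2 - \frac{12}{b}$
$M{\left(d \right)} = 20 d$
$M{\left(A{\left(-5 \right)} \right)} \left(-1715\right) = 20 \left(2 - \frac{12}{-5}\right) \left(-1715\right) = 20 \left(2 - - \frac{12}{5}\right) \left(-1715\right) = 20 \left(2 + \frac{12}{5}\right) \left(-1715\right) = 20 \cdot \frac{22}{5} \left(-1715\right) = 88 \left(-1715\right) = -150920$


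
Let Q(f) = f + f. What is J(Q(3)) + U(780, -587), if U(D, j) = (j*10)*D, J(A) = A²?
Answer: -4578564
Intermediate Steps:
Q(f) = 2*f
U(D, j) = 10*D*j (U(D, j) = (10*j)*D = 10*D*j)
J(Q(3)) + U(780, -587) = (2*3)² + 10*780*(-587) = 6² - 4578600 = 36 - 4578600 = -4578564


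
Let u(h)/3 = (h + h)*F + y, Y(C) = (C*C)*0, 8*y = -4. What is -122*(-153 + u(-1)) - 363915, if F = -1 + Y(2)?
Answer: -345798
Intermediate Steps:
y = -½ (y = (⅛)*(-4) = -½ ≈ -0.50000)
Y(C) = 0 (Y(C) = C²*0 = 0)
F = -1 (F = -1 + 0 = -1)
u(h) = -3/2 - 6*h (u(h) = 3*((h + h)*(-1) - ½) = 3*((2*h)*(-1) - ½) = 3*(-2*h - ½) = 3*(-½ - 2*h) = -3/2 - 6*h)
-122*(-153 + u(-1)) - 363915 = -122*(-153 + (-3/2 - 6*(-1))) - 363915 = -122*(-153 + (-3/2 + 6)) - 363915 = -122*(-153 + 9/2) - 363915 = -122*(-297/2) - 363915 = 18117 - 363915 = -345798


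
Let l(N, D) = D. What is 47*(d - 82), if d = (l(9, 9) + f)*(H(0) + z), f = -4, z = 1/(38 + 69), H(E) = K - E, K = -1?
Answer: -437288/107 ≈ -4086.8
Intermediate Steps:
H(E) = -1 - E
z = 1/107 ≈ 0.0093458
d = -530/107 (d = (9 - 4)*((-1 - 1*0) + 1/107) = 5*((-1 + 0) + 1/107) = 5*(-1 + 1/107) = 5*(-106/107) = -530/107 ≈ -4.9533)
47*(d - 82) = 47*(-530/107 - 82) = 47*(-9304/107) = -437288/107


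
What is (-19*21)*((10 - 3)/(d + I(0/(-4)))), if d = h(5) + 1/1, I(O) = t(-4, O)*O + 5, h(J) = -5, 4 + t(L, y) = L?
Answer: -2793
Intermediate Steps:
t(L, y) = -4 + L
I(O) = 5 - 8*O (I(O) = (-4 - 4)*O + 5 = -8*O + 5 = 5 - 8*O)
d = -4 (d = -5 + 1/1 = -5 + 1 = -4)
(-19*21)*((10 - 3)/(d + I(0/(-4)))) = (-19*21)*((10 - 3)/(-4 + (5 - 0/(-4)))) = -2793/(-4 + (5 - 0*(-1)/4)) = -2793/(-4 + (5 - 8*0)) = -2793/(-4 + (5 + 0)) = -2793/(-4 + 5) = -2793/1 = -2793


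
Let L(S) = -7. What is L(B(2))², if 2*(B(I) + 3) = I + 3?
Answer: 49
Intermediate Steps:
B(I) = -3/2 + I/2 (B(I) = -3 + (I + 3)/2 = -3 + (3 + I)/2 = -3 + (3/2 + I/2) = -3/2 + I/2)
L(B(2))² = (-7)² = 49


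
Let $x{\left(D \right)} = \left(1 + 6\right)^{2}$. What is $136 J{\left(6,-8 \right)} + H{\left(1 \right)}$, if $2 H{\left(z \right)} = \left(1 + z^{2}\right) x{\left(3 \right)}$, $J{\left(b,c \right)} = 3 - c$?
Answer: $1545$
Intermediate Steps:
$x{\left(D \right)} = 49$ ($x{\left(D \right)} = 7^{2} = 49$)
$H{\left(z \right)} = \frac{49}{2} + \frac{49 z^{2}}{2}$ ($H{\left(z \right)} = \frac{\left(1 + z^{2}\right) 49}{2} = \frac{49 + 49 z^{2}}{2} = \frac{49}{2} + \frac{49 z^{2}}{2}$)
$136 J{\left(6,-8 \right)} + H{\left(1 \right)} = 136 \left(3 - -8\right) + \left(\frac{49}{2} + \frac{49 \cdot 1^{2}}{2}\right) = 136 \left(3 + 8\right) + \left(\frac{49}{2} + \frac{49}{2} \cdot 1\right) = 136 \cdot 11 + \left(\frac{49}{2} + \frac{49}{2}\right) = 1496 + 49 = 1545$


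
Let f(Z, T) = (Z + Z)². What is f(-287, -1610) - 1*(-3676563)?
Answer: 4006039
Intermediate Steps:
f(Z, T) = 4*Z² (f(Z, T) = (2*Z)² = 4*Z²)
f(-287, -1610) - 1*(-3676563) = 4*(-287)² - 1*(-3676563) = 4*82369 + 3676563 = 329476 + 3676563 = 4006039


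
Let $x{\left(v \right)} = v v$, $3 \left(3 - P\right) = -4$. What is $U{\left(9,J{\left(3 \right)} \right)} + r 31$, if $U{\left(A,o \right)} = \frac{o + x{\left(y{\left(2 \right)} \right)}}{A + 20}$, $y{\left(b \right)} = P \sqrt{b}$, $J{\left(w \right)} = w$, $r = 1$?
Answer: $\frac{8456}{261} \approx 32.398$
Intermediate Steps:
$P = \frac{13}{3}$ ($P = 3 - - \frac{4}{3} = 3 + \frac{4}{3} = \frac{13}{3} \approx 4.3333$)
$y{\left(b \right)} = \frac{13 \sqrt{b}}{3}$
$x{\left(v \right)} = v^{2}$
$U{\left(A,o \right)} = \frac{\frac{338}{9} + o}{20 + A}$ ($U{\left(A,o \right)} = \frac{o + \left(\frac{13 \sqrt{2}}{3}\right)^{2}}{A + 20} = \frac{o + \frac{338}{9}}{20 + A} = \frac{\frac{338}{9} + o}{20 + A}$)
$U{\left(9,J{\left(3 \right)} \right)} + r 31 = \frac{\frac{338}{9} + 3}{20 + 9} + 1 \cdot 31 = \frac{1}{29} \cdot \frac{365}{9} + 31 = \frac{365}{261} + 31 = \frac{8456}{261}$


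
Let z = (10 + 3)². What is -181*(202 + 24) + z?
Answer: -40737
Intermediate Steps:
z = 169 (z = 13² = 169)
-181*(202 + 24) + z = -181*(202 + 24) + 169 = -181*226 + 169 = -40906 + 169 = -40737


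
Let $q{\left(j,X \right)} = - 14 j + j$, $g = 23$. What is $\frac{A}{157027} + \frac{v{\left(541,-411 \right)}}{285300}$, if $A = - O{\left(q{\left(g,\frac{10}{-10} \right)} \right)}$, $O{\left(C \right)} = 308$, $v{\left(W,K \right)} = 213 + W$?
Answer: $\frac{15262979}{22399901550} \approx 0.00068139$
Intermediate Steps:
$q{\left(j,X \right)} = - 13 j$
$A = -308$ ($A = \left(-1\right) 308 = -308$)
$\frac{A}{157027} + \frac{v{\left(541,-411 \right)}}{285300} = - \frac{308}{157027} + \frac{213 + 541}{285300} = \left(-308\right) \frac{1}{157027} + 754 \cdot \frac{1}{285300} = - \frac{308}{157027} + \frac{377}{142650} = \frac{15262979}{22399901550}$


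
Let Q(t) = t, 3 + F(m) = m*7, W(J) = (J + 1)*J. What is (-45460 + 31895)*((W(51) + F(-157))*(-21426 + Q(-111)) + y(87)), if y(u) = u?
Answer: 452830397595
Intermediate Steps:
W(J) = J*(1 + J) (W(J) = (1 + J)*J = J*(1 + J))
F(m) = -3 + 7*m (F(m) = -3 + m*7 = -3 + 7*m)
(-45460 + 31895)*((W(51) + F(-157))*(-21426 + Q(-111)) + y(87)) = (-45460 + 31895)*((51*(1 + 51) + (-3 + 7*(-157)))*(-21426 - 111) + 87) = -13565*((51*52 + (-3 - 1099))*(-21537) + 87) = -13565*((2652 - 1102)*(-21537) + 87) = -13565*(1550*(-21537) + 87) = -13565*(-33382350 + 87) = -13565*(-33382263) = 452830397595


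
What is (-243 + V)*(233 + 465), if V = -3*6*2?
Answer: -194742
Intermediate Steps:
V = -36 (V = -18*2 = -36)
(-243 + V)*(233 + 465) = (-243 - 36)*(233 + 465) = -279*698 = -194742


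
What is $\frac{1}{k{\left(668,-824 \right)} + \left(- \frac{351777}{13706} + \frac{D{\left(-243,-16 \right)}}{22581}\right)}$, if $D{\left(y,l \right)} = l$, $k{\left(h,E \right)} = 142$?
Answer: $\frac{309495186}{36004620679} \approx 0.008596$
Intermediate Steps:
$\frac{1}{k{\left(668,-824 \right)} + \left(- \frac{351777}{13706} + \frac{D{\left(-243,-16 \right)}}{22581}\right)} = \frac{1}{142 - \left(\frac{16}{22581} + \frac{351777}{13706}\right)} = \frac{1}{142 - \frac{7943695733}{309495186}} = \frac{1}{\frac{36004620679}{309495186}} = \frac{309495186}{36004620679}$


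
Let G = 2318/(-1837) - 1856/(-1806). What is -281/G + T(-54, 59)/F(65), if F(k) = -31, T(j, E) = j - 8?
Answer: 466902727/388418 ≈ 1202.1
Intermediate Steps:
T(j, E) = -8 + j
G = -388418/1658811 (G = 2318*(-1/1837) - 1856*(-1/1806) = -2318/1837 + 928/903 = -388418/1658811 ≈ -0.23415)
-281/G + T(-54, 59)/F(65) = -281/(-388418/1658811) + (-8 - 54)/(-31) = -281*(-1658811/388418) - 62*(-1/31) = 466125891/388418 + 2 = 466902727/388418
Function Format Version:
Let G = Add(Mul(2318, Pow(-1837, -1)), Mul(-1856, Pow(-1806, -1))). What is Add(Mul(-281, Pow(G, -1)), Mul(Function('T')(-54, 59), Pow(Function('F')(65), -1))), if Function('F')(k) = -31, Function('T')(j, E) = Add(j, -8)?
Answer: Rational(466902727, 388418) ≈ 1202.1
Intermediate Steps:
Function('T')(j, E) = Add(-8, j)
G = Rational(-388418, 1658811) (G = Add(Mul(2318, Rational(-1, 1837)), Mul(-1856, Rational(-1, 1806))) = Add(Rational(-2318, 1837), Rational(928, 903)) = Rational(-388418, 1658811) ≈ -0.23415)
Add(Mul(-281, Pow(G, -1)), Mul(Function('T')(-54, 59), Pow(Function('F')(65), -1))) = Add(Mul(-281, Pow(Rational(-388418, 1658811), -1)), Mul(Add(-8, -54), Pow(-31, -1))) = Add(Mul(-281, Rational(-1658811, 388418)), Mul(-62, Rational(-1, 31))) = Add(Rational(466125891, 388418), 2) = Rational(466902727, 388418)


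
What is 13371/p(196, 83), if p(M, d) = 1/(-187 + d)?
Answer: -1390584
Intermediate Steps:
13371/p(196, 83) = 13371/(1/(-187 + 83)) = 13371/(1/(-104)) = 13371/(-1/104) = 13371*(-104) = -1390584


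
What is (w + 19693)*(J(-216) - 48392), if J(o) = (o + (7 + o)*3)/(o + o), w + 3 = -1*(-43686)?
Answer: -27600909487/9 ≈ -3.0668e+9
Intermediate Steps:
w = 43683 (w = -3 - 1*(-43686) = -3 + 43686 = 43683)
J(o) = (21 + 4*o)/(2*o) (J(o) = (o + (21 + 3*o))/((2*o)) = (21 + 4*o)*(1/(2*o)) = (21 + 4*o)/(2*o))
(w + 19693)*(J(-216) - 48392) = (43683 + 19693)*((2 + (21/2)/(-216)) - 48392) = 63376*((2 + (21/2)*(-1/216)) - 48392) = 63376*((2 - 7/144) - 48392) = 63376*(281/144 - 48392) = 63376*(-6968167/144) = -27600909487/9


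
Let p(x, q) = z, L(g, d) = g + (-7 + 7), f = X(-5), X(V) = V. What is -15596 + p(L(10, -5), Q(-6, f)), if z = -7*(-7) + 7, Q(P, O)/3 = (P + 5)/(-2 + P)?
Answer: -15540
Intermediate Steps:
f = -5
Q(P, O) = 3*(5 + P)/(-2 + P) (Q(P, O) = 3*((P + 5)/(-2 + P)) = 3*((5 + P)/(-2 + P)) = 3*(5 + P)/(-2 + P))
L(g, d) = g (L(g, d) = g + 0 = g)
z = 56 (z = 49 + 7 = 56)
p(x, q) = 56
-15596 + p(L(10, -5), Q(-6, f)) = -15596 + 56 = -15540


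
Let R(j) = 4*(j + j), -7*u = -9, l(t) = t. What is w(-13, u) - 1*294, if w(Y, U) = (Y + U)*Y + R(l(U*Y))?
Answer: -1928/7 ≈ -275.43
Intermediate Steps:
u = 9/7 (u = -⅐*(-9) = 9/7 ≈ 1.2857)
R(j) = 8*j (R(j) = 4*(2*j) = 8*j)
w(Y, U) = Y*(U + Y) + 8*U*Y (w(Y, U) = (Y + U)*Y + 8*(U*Y) = (U + Y)*Y + 8*U*Y = Y*(U + Y) + 8*U*Y)
w(-13, u) - 1*294 = -13*(-13 + 9*(9/7)) - 1*294 = -13*(-13 + 81/7) - 294 = -13*(-10/7) - 294 = 130/7 - 294 = -1928/7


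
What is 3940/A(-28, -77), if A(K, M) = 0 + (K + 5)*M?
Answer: 3940/1771 ≈ 2.2247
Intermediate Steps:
A(K, M) = M*(5 + K) (A(K, M) = 0 + (5 + K)*M = 0 + M*(5 + K) = M*(5 + K))
3940/A(-28, -77) = 3940/((-77*(5 - 28))) = 3940/((-77*(-23))) = 3940/1771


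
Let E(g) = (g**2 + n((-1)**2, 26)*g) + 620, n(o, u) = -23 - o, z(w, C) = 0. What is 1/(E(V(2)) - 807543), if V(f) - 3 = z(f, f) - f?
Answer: -1/806946 ≈ -1.2392e-6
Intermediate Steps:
V(f) = 3 - f (V(f) = 3 + (0 - f) = 3 - f)
E(g) = 620 + g**2 - 24*g (E(g) = (g**2 + (-23 - 1*(-1)**2)*g) + 620 = (g**2 + (-23 - 1*1)*g) + 620 = (g**2 + (-23 - 1)*g) + 620 = (g**2 - 24*g) + 620 = 620 + g**2 - 24*g)
1/(E(V(2)) - 807543) = 1/((620 + (3 - 1*2)**2 - 24*(3 - 1*2)) - 807543) = 1/((620 + (3 - 2)**2 - 24*(3 - 2)) - 807543) = 1/((620 + 1**2 - 24*1) - 807543) = 1/((620 + 1 - 24) - 807543) = 1/(597 - 807543) = 1/(-806946) = -1/806946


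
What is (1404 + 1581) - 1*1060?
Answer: 1925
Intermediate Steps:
(1404 + 1581) - 1*1060 = 2985 - 1060 = 1925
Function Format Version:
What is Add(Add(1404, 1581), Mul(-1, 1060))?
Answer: 1925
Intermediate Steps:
Add(Add(1404, 1581), Mul(-1, 1060)) = Add(2985, -1060) = 1925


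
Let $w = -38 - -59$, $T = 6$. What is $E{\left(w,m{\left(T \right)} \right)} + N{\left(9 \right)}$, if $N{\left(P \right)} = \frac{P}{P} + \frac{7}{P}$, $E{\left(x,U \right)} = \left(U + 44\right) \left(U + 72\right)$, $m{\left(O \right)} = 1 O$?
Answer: $\frac{35116}{9} \approx 3901.8$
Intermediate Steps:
$w = 21$ ($w = -38 + 59 = 21$)
$m{\left(O \right)} = O$
$E{\left(x,U \right)} = \left(44 + U\right) \left(72 + U\right)$
$N{\left(P \right)} = 1 + \frac{7}{P}$
$E{\left(w,m{\left(T \right)} \right)} + N{\left(9 \right)} = \left(3168 + 6^{2} + 116 \cdot 6\right) + \frac{7 + 9}{9} = \left(3168 + 36 + 696\right) + \frac{1}{9} \cdot 16 = 3900 + \frac{16}{9} = \frac{35116}{9}$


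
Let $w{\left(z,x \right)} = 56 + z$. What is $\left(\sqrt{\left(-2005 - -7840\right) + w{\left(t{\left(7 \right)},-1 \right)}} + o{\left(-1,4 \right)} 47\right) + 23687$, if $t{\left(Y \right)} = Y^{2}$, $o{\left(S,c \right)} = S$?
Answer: $23640 + 6 \sqrt{165} \approx 23717.0$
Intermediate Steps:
$\left(\sqrt{\left(-2005 - -7840\right) + w{\left(t{\left(7 \right)},-1 \right)}} + o{\left(-1,4 \right)} 47\right) + 23687 = \left(\sqrt{\left(-2005 - -7840\right) + \left(56 + 7^{2}\right)} - 47\right) + 23687 = \left(\sqrt{\left(-2005 + 7840\right) + \left(56 + 49\right)} - 47\right) + 23687 = \left(\sqrt{5835 + 105} - 47\right) + 23687 = \left(\sqrt{5940} - 47\right) + 23687 = \left(6 \sqrt{165} - 47\right) + 23687 = \left(-47 + 6 \sqrt{165}\right) + 23687 = 23640 + 6 \sqrt{165}$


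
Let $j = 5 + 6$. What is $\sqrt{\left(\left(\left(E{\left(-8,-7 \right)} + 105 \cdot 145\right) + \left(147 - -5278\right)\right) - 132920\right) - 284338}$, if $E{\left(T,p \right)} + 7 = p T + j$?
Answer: $2 i \sqrt{99137} \approx 629.72 i$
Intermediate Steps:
$j = 11$
$E{\left(T,p \right)} = 4 + T p$ ($E{\left(T,p \right)} = -7 + \left(p T + 11\right) = -7 + \left(T p + 11\right) = -7 + \left(11 + T p\right) = 4 + T p$)
$\sqrt{\left(\left(\left(E{\left(-8,-7 \right)} + 105 \cdot 145\right) + \left(147 - -5278\right)\right) - 132920\right) - 284338} = \sqrt{\left(\left(\left(\left(4 - -56\right) + 105 \cdot 145\right) + \left(147 - -5278\right)\right) - 132920\right) - 284338} = \sqrt{\left(\left(\left(\left(4 + 56\right) + 15225\right) + \left(147 + 5278\right)\right) - 132920\right) - 284338} = \sqrt{\left(\left(\left(60 + 15225\right) + 5425\right) - 132920\right) - 284338} = \sqrt{\left(\left(15285 + 5425\right) - 132920\right) - 284338} = \sqrt{\left(20710 - 132920\right) - 284338} = \sqrt{-112210 - 284338} = \sqrt{-396548} = 2 i \sqrt{99137}$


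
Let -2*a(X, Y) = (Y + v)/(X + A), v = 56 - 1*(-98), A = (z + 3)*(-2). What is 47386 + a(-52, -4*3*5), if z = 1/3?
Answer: 8340077/176 ≈ 47387.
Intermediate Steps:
z = ⅓ ≈ 0.33333
A = -20/3 (A = (⅓ + 3)*(-2) = (10/3)*(-2) = -20/3 ≈ -6.6667)
v = 154 (v = 56 + 98 = 154)
a(X, Y) = -(154 + Y)/(2*(-20/3 + X)) (a(X, Y) = -(Y + 154)/(2*(X - 20/3)) = -(154 + Y)/(2*(-20/3 + X)))
47386 + a(-52, -4*3*5) = 47386 + 3*(-154 - (-4*3)*5)/(2*(-20 + 3*(-52))) = 47386 + 3*(-154 - (-12)*5)/(2*(-20 - 156)) = 47386 + (3/2)*(-154 - 1*(-60))/(-176) = 47386 + (3/2)*(-1/176)*(-154 + 60) = 47386 + (3/2)*(-1/176)*(-94) = 47386 + 141/176 = 8340077/176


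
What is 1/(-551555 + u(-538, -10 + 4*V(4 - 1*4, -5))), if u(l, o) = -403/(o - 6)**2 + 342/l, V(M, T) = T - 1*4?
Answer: -55952/30860649267 ≈ -1.8131e-6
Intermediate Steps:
V(M, T) = -4 + T (V(M, T) = T - 4 = -4 + T)
u(l, o) = -403/(-6 + o)**2 + 342/l
1/(-551555 + u(-538, -10 + 4*V(4 - 1*4, -5))) = 1/(-551555 + (-403/(-6 + (-10 + 4*(-4 - 5)))**2 + 342/(-538))) = 1/(-551555 + (-403/(-6 + (-10 + 4*(-9)))**2 + 342*(-1/538))) = 1/(-551555 + (-403/(-6 + (-10 - 36))**2 - 171/269)) = 1/(-551555 + (-403/(-6 - 46)**2 - 171/269)) = 1/(-551555 + (-403/(-52)**2 - 171/269)) = 1/(-551555 + (-403*1/2704 - 171/269)) = 1/(-551555 + (-31/208 - 171/269)) = 1/(-551555 - 43907/55952) = 1/(-30860649267/55952) = -55952/30860649267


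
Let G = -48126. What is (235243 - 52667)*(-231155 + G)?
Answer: -50990007856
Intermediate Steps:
(235243 - 52667)*(-231155 + G) = (235243 - 52667)*(-231155 - 48126) = 182576*(-279281) = -50990007856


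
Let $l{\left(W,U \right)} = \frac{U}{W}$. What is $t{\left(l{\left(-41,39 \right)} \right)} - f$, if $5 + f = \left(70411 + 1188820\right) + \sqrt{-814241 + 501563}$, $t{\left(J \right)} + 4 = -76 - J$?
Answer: $- \frac{51631507}{41} - 3 i \sqrt{34742} \approx -1.2593 \cdot 10^{6} - 559.18 i$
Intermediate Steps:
$t{\left(J \right)} = -80 - J$ ($t{\left(J \right)} = -4 - \left(76 + J\right) = -80 - J$)
$f = 1259226 + 3 i \sqrt{34742}$ ($f = -5 + \left(\left(70411 + 1188820\right) + \sqrt{-814241 + 501563}\right) = -5 + \left(1259231 + \sqrt{-312678}\right) = -5 + \left(1259231 + 3 i \sqrt{34742}\right) = 1259226 + 3 i \sqrt{34742} \approx 1.2592 \cdot 10^{6} + 559.18 i$)
$t{\left(l{\left(-41,39 \right)} \right)} - f = \left(-80 - \frac{39}{-41}\right) - \left(1259226 + 3 i \sqrt{34742}\right) = \left(-80 - 39 \left(- \frac{1}{41}\right)\right) - \left(1259226 + 3 i \sqrt{34742}\right) = \left(-80 - - \frac{39}{41}\right) - \left(1259226 + 3 i \sqrt{34742}\right) = \left(-80 + \frac{39}{41}\right) - \left(1259226 + 3 i \sqrt{34742}\right) = - \frac{3241}{41} - \left(1259226 + 3 i \sqrt{34742}\right) = - \frac{51631507}{41} - 3 i \sqrt{34742}$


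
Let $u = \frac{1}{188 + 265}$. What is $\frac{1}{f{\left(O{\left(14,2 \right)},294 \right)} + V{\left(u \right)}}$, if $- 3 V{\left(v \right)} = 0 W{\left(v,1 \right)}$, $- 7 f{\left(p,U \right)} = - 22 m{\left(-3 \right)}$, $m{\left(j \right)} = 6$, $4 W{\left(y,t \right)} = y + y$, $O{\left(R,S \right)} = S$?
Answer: $\frac{7}{132} \approx 0.05303$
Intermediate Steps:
$W{\left(y,t \right)} = \frac{y}{2}$ ($W{\left(y,t \right)} = \frac{y + y}{4} = \frac{2 y}{4} = \frac{y}{2}$)
$f{\left(p,U \right)} = \frac{132}{7}$ ($f{\left(p,U \right)} = - \frac{\left(-22\right) 6}{7} = \left(- \frac{1}{7}\right) \left(-132\right) = \frac{132}{7}$)
$u = \frac{1}{453} \approx 0.0022075$
$V{\left(v \right)} = 0$ ($V{\left(v \right)} = - \frac{0 \frac{v}{2}}{3} = \left(- \frac{1}{3}\right) 0 = 0$)
$\frac{1}{f{\left(O{\left(14,2 \right)},294 \right)} + V{\left(u \right)}} = \frac{1}{\frac{132}{7} + 0} = \frac{1}{\frac{132}{7}} = \frac{7}{132}$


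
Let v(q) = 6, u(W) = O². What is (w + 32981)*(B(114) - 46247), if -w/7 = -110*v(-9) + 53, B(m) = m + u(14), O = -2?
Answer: -1717382670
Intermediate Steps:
u(W) = 4 (u(W) = (-2)² = 4)
B(m) = 4 + m (B(m) = m + 4 = 4 + m)
w = 4249 (w = -7*(-110*6 + 53) = -7*(-660 + 53) = -7*(-607) = 4249)
(w + 32981)*(B(114) - 46247) = (4249 + 32981)*((4 + 114) - 46247) = 37230*(118 - 46247) = 37230*(-46129) = -1717382670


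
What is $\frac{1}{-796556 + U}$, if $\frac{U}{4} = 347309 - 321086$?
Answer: $- \frac{1}{691664} \approx -1.4458 \cdot 10^{-6}$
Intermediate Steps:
$U = 104892$ ($U = 4 \left(347309 - 321086\right) = 4 \cdot 26223 = 104892$)
$\frac{1}{-796556 + U} = \frac{1}{-796556 + 104892} = \frac{1}{-691664} = - \frac{1}{691664}$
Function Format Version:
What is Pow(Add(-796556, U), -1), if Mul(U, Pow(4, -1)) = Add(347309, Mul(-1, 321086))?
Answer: Rational(-1, 691664) ≈ -1.4458e-6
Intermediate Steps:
U = 104892 (U = Mul(4, Add(347309, Mul(-1, 321086))) = Mul(4, Add(347309, -321086)) = Mul(4, 26223) = 104892)
Pow(Add(-796556, U), -1) = Pow(Add(-796556, 104892), -1) = Pow(-691664, -1) = Rational(-1, 691664)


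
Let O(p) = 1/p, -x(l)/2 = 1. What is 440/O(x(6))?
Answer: -880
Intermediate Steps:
x(l) = -2 (x(l) = -2*1 = -2)
440/O(x(6)) = 440/(1/(-2)) = 440/(-½) = 440*(-2) = -880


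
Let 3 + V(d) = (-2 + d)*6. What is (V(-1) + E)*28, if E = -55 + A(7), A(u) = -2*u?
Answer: -2520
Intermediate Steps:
V(d) = -15 + 6*d (V(d) = -3 + (-2 + d)*6 = -3 + (-12 + 6*d) = -15 + 6*d)
E = -69 (E = -55 - 2*7 = -55 - 14 = -69)
(V(-1) + E)*28 = ((-15 + 6*(-1)) - 69)*28 = ((-15 - 6) - 69)*28 = (-21 - 69)*28 = -90*28 = -2520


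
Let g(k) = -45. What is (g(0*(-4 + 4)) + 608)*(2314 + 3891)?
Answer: 3493415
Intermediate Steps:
(g(0*(-4 + 4)) + 608)*(2314 + 3891) = (-45 + 608)*(2314 + 3891) = 563*6205 = 3493415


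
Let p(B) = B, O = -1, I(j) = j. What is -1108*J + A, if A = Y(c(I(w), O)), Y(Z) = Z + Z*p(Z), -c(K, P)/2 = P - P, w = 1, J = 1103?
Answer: -1222124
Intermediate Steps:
c(K, P) = 0 (c(K, P) = -2*(P - P) = -2*0 = 0)
Y(Z) = Z + Z² (Y(Z) = Z + Z*Z = Z + Z²)
A = 0 (A = 0*(1 + 0) = 0*1 = 0)
-1108*J + A = -1108*1103 + 0 = -1222124 + 0 = -1222124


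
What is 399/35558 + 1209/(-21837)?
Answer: -11425553/258826682 ≈ -0.044144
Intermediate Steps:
399/35558 + 1209/(-21837) = 399*(1/35558) + 1209*(-1/21837) = 399/35558 - 403/7279 = -11425553/258826682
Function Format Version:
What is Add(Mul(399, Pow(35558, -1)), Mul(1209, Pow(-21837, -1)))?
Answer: Rational(-11425553, 258826682) ≈ -0.044144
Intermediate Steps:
Add(Mul(399, Pow(35558, -1)), Mul(1209, Pow(-21837, -1))) = Add(Mul(399, Rational(1, 35558)), Mul(1209, Rational(-1, 21837))) = Add(Rational(399, 35558), Rational(-403, 7279)) = Rational(-11425553, 258826682)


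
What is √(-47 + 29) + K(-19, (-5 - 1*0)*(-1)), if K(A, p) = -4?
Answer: -4 + 3*I*√2 ≈ -4.0 + 4.2426*I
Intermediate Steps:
√(-47 + 29) + K(-19, (-5 - 1*0)*(-1)) = √(-47 + 29) - 4 = √(-18) - 4 = 3*I*√2 - 4 = -4 + 3*I*√2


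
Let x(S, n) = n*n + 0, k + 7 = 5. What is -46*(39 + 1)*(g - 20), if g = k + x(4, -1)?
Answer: 38640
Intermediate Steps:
k = -2 (k = -7 + 5 = -2)
x(S, n) = n² (x(S, n) = n² + 0 = n²)
g = -1 (g = -2 + (-1)² = -2 + 1 = -1)
-46*(39 + 1)*(g - 20) = -46*(39 + 1)*(-1 - 20) = -1840*(-21) = -46*(-840) = 38640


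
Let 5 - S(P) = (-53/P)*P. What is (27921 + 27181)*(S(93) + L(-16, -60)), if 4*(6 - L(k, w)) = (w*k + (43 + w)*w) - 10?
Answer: -23611207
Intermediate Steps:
S(P) = 58 (S(P) = 5 - (-53/P)*P = 5 - 1*(-53) = 5 + 53 = 58)
L(k, w) = 17/2 - k*w/4 - w*(43 + w)/4 (L(k, w) = 6 - ((w*k + (43 + w)*w) - 10)/4 = 6 - ((k*w + w*(43 + w)) - 10)/4 = 6 - (-10 + k*w + w*(43 + w))/4 = 6 + (5/2 - k*w/4 - w*(43 + w)/4) = 17/2 - k*w/4 - w*(43 + w)/4)
(27921 + 27181)*(S(93) + L(-16, -60)) = (27921 + 27181)*(58 + (17/2 - 43/4*(-60) - ¼*(-60)² - ¼*(-16)*(-60))) = 55102*(58 + (17/2 + 645 - ¼*3600 - 240)) = 55102*(58 + (17/2 + 645 - 900 - 240)) = 55102*(58 - 973/2) = 55102*(-857/2) = -23611207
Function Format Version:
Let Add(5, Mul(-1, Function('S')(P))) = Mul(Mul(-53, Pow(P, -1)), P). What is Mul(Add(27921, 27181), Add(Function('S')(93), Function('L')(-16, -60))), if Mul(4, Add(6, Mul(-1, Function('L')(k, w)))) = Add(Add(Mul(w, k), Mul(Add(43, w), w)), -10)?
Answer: -23611207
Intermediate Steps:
Function('S')(P) = 58 (Function('S')(P) = Add(5, Mul(-1, Mul(Mul(-53, Pow(P, -1)), P))) = Add(5, Mul(-1, -53)) = Add(5, 53) = 58)
Function('L')(k, w) = Add(Rational(17, 2), Mul(Rational(-1, 4), k, w), Mul(Rational(-1, 4), w, Add(43, w))) (Function('L')(k, w) = Add(6, Mul(Rational(-1, 4), Add(Add(Mul(w, k), Mul(Add(43, w), w)), -10))) = Add(6, Mul(Rational(-1, 4), Add(Add(Mul(k, w), Mul(w, Add(43, w))), -10))) = Add(6, Mul(Rational(-1, 4), Add(-10, Mul(k, w), Mul(w, Add(43, w))))) = Add(6, Add(Rational(5, 2), Mul(Rational(-1, 4), k, w), Mul(Rational(-1, 4), w, Add(43, w)))) = Add(Rational(17, 2), Mul(Rational(-1, 4), k, w), Mul(Rational(-1, 4), w, Add(43, w))))
Mul(Add(27921, 27181), Add(Function('S')(93), Function('L')(-16, -60))) = Mul(Add(27921, 27181), Add(58, Add(Rational(17, 2), Mul(Rational(-43, 4), -60), Mul(Rational(-1, 4), Pow(-60, 2)), Mul(Rational(-1, 4), -16, -60)))) = Mul(55102, Add(58, Add(Rational(17, 2), 645, Mul(Rational(-1, 4), 3600), -240))) = Mul(55102, Add(58, Add(Rational(17, 2), 645, -900, -240))) = Mul(55102, Add(58, Rational(-973, 2))) = Mul(55102, Rational(-857, 2)) = -23611207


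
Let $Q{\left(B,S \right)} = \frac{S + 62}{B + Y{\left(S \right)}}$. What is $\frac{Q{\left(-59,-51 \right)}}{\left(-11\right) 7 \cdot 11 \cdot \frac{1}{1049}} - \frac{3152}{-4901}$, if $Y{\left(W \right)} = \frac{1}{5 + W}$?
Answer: $\frac{895434214}{1024578555} \approx 0.87395$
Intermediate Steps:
$Q{\left(B,S \right)} = \frac{62 + S}{B + \frac{1}{5 + S}}$ ($Q{\left(B,S \right)} = \frac{S + 62}{B + \frac{1}{5 + S}} = \frac{62 + S}{B + \frac{1}{5 + S}}$)
$\frac{Q{\left(-59,-51 \right)}}{\left(-11\right) 7 \cdot 11 \cdot \frac{1}{1049}} - \frac{3152}{-4901} = \frac{\frac{1}{1 - 59 \left(5 - 51\right)} \left(5 - 51\right) \left(62 - 51\right)}{\left(-11\right) 7 \cdot 11 \cdot \frac{1}{1049}} - \frac{3152}{-4901} = \frac{\frac{1}{1 - -2714} \left(-46\right) 11}{\left(-77\right) 11 \cdot \frac{1}{1049}} - - \frac{3152}{4901} = \frac{\frac{1}{1 + 2714} \left(-46\right) 11}{\left(-847\right) \frac{1}{1049}} + \frac{3152}{4901} = \frac{\frac{1}{2715} \left(-46\right) 11}{- \frac{847}{1049}} + \frac{3152}{4901} = \frac{1}{2715} \left(-46\right) 11 \left(- \frac{1049}{847}\right) + \frac{3152}{4901} = \left(- \frac{506}{2715}\right) \left(- \frac{1049}{847}\right) + \frac{3152}{4901} = \frac{48254}{209055} + \frac{3152}{4901} = \frac{895434214}{1024578555}$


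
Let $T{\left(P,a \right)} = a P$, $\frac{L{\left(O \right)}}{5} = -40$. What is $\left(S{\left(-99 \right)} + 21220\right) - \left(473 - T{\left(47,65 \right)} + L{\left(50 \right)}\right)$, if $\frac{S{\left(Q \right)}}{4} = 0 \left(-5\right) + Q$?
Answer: $23606$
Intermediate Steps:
$L{\left(O \right)} = -200$ ($L{\left(O \right)} = 5 \left(-40\right) = -200$)
$S{\left(Q \right)} = 4 Q$ ($S{\left(Q \right)} = 4 \left(0 \left(-5\right) + Q\right) = 4 \left(0 + Q\right) = 4 Q$)
$T{\left(P,a \right)} = P a$
$\left(S{\left(-99 \right)} + 21220\right) - \left(473 - T{\left(47,65 \right)} + L{\left(50 \right)}\right) = \left(4 \left(-99\right) + 21220\right) + \left(\left(227 - 700\right) + \left(47 \cdot 65 - -200\right)\right) = \left(-396 + 21220\right) + \left(-473 + \left(3055 + 200\right)\right) = 20824 + \left(-473 + 3255\right) = 20824 + 2782 = 23606$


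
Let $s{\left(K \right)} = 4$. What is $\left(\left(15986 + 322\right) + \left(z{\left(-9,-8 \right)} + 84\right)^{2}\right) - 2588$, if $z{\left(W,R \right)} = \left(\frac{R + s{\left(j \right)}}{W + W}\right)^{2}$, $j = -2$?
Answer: $\frac{136365784}{6561} \approx 20784.0$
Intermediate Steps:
$z{\left(W,R \right)} = \frac{\left(4 + R\right)^{2}}{4 W^{2}}$ ($z{\left(W,R \right)} = \left(\frac{R + 4}{W + W}\right)^{2} = \left(\frac{4 + R}{2 W}\right)^{2} = \frac{\left(4 + R\right)^{2}}{4 W^{2}}$)
$\left(\left(15986 + 322\right) + \left(z{\left(-9,-8 \right)} + 84\right)^{2}\right) - 2588 = \left(\left(15986 + 322\right) + \left(\frac{\left(4 - 8\right)^{2}}{4 \cdot 81} + 84\right)^{2}\right) - 2588 = \left(16308 + \left(\frac{1}{4} \cdot \frac{1}{81} \left(-4\right)^{2} + 84\right)^{2}\right) - 2588 = \left(16308 + \left(\frac{1}{4} \cdot \frac{1}{81} \cdot 16 + 84\right)^{2}\right) - 2588 = \left(16308 + \left(\frac{4}{81} + 84\right)^{2}\right) - 2588 = \left(16308 + \left(\frac{6808}{81}\right)^{2}\right) - 2588 = \left(16308 + \frac{46348864}{6561}\right) - 2588 = \frac{153345652}{6561} - 2588 = \frac{136365784}{6561}$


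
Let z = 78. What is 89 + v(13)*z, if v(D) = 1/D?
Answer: 95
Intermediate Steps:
89 + v(13)*z = 89 + 78/13 = 89 + (1/13)*78 = 89 + 6 = 95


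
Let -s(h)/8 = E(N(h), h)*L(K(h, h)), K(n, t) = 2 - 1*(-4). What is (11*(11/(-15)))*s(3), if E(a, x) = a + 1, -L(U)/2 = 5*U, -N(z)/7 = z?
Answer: 77440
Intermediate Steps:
N(z) = -7*z
K(n, t) = 6 (K(n, t) = 2 + 4 = 6)
L(U) = -10*U
E(a, x) = 1 + a
s(h) = 480 - 3360*h (s(h) = -8*(1 - 7*h)*(-10*6) = -8*(1 - 7*h)*(-60) = -8*(-60 + 420*h) = 480 - 3360*h)
(11*(11/(-15)))*s(3) = (11*(11/(-15)))*(480 - 3360*3) = (11*(11*(-1/15)))*(480 - 10080) = (11*(-11/15))*(-9600) = -121/15*(-9600) = 77440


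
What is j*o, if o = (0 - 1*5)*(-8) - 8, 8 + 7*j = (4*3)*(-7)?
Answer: -2944/7 ≈ -420.57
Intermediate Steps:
j = -92/7 (j = -8/7 + ((4*3)*(-7))/7 = -8/7 + (12*(-7))/7 = -8/7 + (1/7)*(-84) = -8/7 - 12 = -92/7 ≈ -13.143)
o = 32 (o = (0 - 5)*(-8) - 8 = -5*(-8) - 8 = 40 - 8 = 32)
j*o = -92/7*32 = -2944/7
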